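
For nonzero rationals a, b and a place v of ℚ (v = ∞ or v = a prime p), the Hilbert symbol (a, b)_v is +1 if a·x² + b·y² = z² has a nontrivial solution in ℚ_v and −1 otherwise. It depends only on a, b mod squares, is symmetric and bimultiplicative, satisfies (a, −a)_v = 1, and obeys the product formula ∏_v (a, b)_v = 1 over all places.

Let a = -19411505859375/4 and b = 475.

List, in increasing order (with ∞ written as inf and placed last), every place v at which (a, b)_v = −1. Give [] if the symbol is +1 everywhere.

[7, 23]

Mod squares: a ≡ -15295, b ≡ 19. Check v ∈ {∞, 2, 3, 5, 7, 19, 23}.
v=3: a=3^2·(≡2), b=3^0·(≡1) mod 3; (2|3)=-1, (1|3)=+1; (−1)^{2·0·1}·(-1)^0·(+1)^2 = +1.
v=7: a=7^1·(≡6), b=7^0·(≡6) mod 7; (6|7)=-1, (6|7)=-1; (−1)^{1·0·3}·(-1)^0·(-1)^1 = -1.
v=∞: -15295 < 0 and 19 > 0  ⇒  (a,b)_∞ = +1.
v=2: v_2(a)=-2, v_2(b)=0; units ≡ 1, 3 (mod 8); ε·ε+αω+βω = 0·1+-2·1+0·0 ≡ 0  ⇒  (a,b)_2 = +1.
v=5: a=5^9·(≡1), b=5^2·(≡4) mod 5; (1|5)=+1, (4|5)=+1; (−1)^{9·2·2}·(+1)^2·(+1)^9 = +1.
v=23: a=23^1·(≡2), b=23^0·(≡15) mod 23; (2|23)=+1, (15|23)=-1; (−1)^{1·0·11}·(+1)^0·(-1)^1 = -1.
v=19: a=19^3·(≡13), b=19^1·(≡6) mod 19; (13|19)=-1, (6|19)=+1; (−1)^{3·1·9}·(-1)^1·(+1)^3 = +1.
(-15295, 19 / ℚ) ramifies at {7, 23}: a division algebra.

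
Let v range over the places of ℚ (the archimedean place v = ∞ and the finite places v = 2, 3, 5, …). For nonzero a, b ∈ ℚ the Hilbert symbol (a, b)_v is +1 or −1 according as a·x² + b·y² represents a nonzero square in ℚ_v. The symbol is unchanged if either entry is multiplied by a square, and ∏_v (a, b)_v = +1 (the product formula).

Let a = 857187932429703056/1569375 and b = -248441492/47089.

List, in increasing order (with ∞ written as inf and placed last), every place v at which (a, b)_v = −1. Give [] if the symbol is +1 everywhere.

[2, 19]

(a, b) ≡ (4991, -437) mod (ℚ^×)²; places V = {2, 3, 5, 7, 13, 19, 23, 29, 31, ∞}.
(a,b)_∞: sgn(4991)=+, sgn(-437)=−, so +1.
(a,b)_29: α=0, u≡15; β=2, v≡15 (mod 29); (15|29)=-1, (15|29)=-1; sign (−1)^0·-1^2·-1^0 = +1.
(a,b)_13: α=6, u≡3; β=2, v≡8 (mod 13); (3|13)=+1, (8|13)=-1; sign (−1)^0·+1^2·-1^6 = +1.
(a,b)_2: α=4, β=2; u≡7, v≡3 (mod 8); ε(u)ε(v)=1·1, αω(v)=4·1, βω(u)=2·0; sum ≡ 1  ⇒  -1.
(a,b)_7: α=1, u≡6; β=-2, v≡1 (mod 7); (6|7)=-1, (1|7)=+1; sign (−1)^0·-1^-2·+1^1 = +1.
(a,b)_31: α=-1, u≡11; β=-2, v≡4 (mod 31); (11|31)=-1, (4|31)=+1; sign (−1)^0·-1^-2·+1^-1 = +1.
(a,b)_5: α=-4, u≡1; β=0, v≡2 (mod 5); (1|5)=+1, (2|5)=-1; sign (−1)^0·+1^0·-1^-4 = +1.
(a,b)_23: α=3, u≡11; β=1, v≡1 (mod 23); (11|23)=-1, (1|23)=+1; sign (−1)^1·-1^1·+1^3 = +1.
(a,b)_19: α=4, u≡13; β=1, v≡12 (mod 19); (13|19)=-1, (12|19)=-1; sign (−1)^0·-1^1·-1^4 = -1.
(a,b)_3: α=-4, u≡2; β=0, v≡1 (mod 3); (2|3)=-1, (1|3)=+1; sign (−1)^0·-1^0·+1^-4 = +1.
|Ram(4991, -437)| = 2, even; anisotropic at {2, 19}.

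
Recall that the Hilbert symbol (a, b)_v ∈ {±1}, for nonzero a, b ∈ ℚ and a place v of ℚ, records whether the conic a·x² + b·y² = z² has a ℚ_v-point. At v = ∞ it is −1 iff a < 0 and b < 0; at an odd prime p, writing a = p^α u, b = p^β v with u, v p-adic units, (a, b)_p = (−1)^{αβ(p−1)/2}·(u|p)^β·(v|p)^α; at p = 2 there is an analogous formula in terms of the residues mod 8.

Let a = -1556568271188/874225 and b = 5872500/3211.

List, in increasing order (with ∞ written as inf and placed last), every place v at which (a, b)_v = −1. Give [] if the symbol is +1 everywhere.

[2, 19, 23, 29]

Mod squares: a ≡ -437, b ≡ 551. Check v ∈ {∞, 2, 3, 5, 7, 11, 13, 17, 19, 23, 29}.
v=3: a=3^2·(≡1), b=3^4·(≡2) mod 3; (1|3)=+1, (2|3)=-1; (−1)^{2·4·1}·(+1)^4·(-1)^2 = +1.
v=11: a=11^-2·(≡9), b=11^0·(≡4) mod 11; (9|11)=+1, (4|11)=+1; (−1)^{-2·0·5}·(+1)^0·(+1)^-2 = +1.
v=19: a=19^1·(≡12), b=19^-1·(≡10) mod 19; (12|19)=-1, (10|19)=-1; (−1)^{1·-1·9}·(-1)^-1·(-1)^1 = -1.
v=13: a=13^0·(≡5), b=13^-2·(≡6) mod 13; (5|13)=-1, (6|13)=-1; (−1)^{0·-2·6}·(-1)^-2·(-1)^0 = +1.
v=23: a=23^1·(≡2), b=23^0·(≡10) mod 23; (2|23)=+1, (10|23)=-1; (−1)^{1·0·11}·(+1)^0·(-1)^1 = -1.
v=29: a=29^2·(≡26), b=29^1·(≡19) mod 29; (26|29)=-1, (19|29)=-1; (−1)^{2·1·14}·(-1)^1·(-1)^2 = -1.
v=17: a=17^-2·(≡11), b=17^0·(≡7) mod 17; (11|17)=-1, (7|17)=-1; (−1)^{-2·0·8}·(-1)^0·(-1)^-2 = +1.
v=∞: -437 < 0 and 551 > 0  ⇒  (a,b)_∞ = +1.
v=5: a=5^-2·(≡3), b=5^4·(≡1) mod 5; (3|5)=-1, (1|5)=+1; (−1)^{-2·4·2}·(-1)^4·(+1)^-2 = +1.
v=7: a=7^6·(≡2), b=7^0·(≡5) mod 7; (2|7)=+1, (5|7)=-1; (−1)^{6·0·3}·(+1)^0·(-1)^6 = +1.
v=2: v_2(a)=2, v_2(b)=2; units ≡ 3, 7 (mod 8); ε·ε+αω+βω = 1·1+2·0+2·1 ≡ 1  ⇒  (a,b)_2 = -1.
Ram(-437, 551) = {2, 19, 23, 29}; no ℚ_2-point on the conic.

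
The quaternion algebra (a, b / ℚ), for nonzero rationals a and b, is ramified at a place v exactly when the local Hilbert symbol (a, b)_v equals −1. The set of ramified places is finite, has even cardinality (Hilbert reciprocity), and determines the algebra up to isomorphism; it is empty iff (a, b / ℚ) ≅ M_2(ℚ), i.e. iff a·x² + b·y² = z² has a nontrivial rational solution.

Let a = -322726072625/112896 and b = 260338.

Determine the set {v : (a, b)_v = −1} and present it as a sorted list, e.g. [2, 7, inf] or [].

Mod squares: a ≡ -881705, b ≡ 260338. Check v ∈ {∞, 2, 3, 5, 7, 11, 13, 17, 19, 23, 31, 41}.
v=23: a=23^1·(≡13), b=23^0·(≡1) mod 23; (13|23)=+1, (1|23)=+1; (−1)^{1·0·11}·(+1)^0·(+1)^1 = +1.
v=3: a=3^-2·(≡1), b=3^0·(≡1) mod 3; (1|3)=+1, (1|3)=+1; (−1)^{-2·0·1}·(+1)^0·(+1)^-2 = +1.
v=19: a=19^0·(≡7), b=19^1·(≡3) mod 19; (7|19)=+1, (3|19)=-1; (−1)^{0·1·9}·(+1)^1·(-1)^0 = +1.
v=7: a=7^-2·(≡2), b=7^0·(≡1) mod 7; (2|7)=+1, (1|7)=+1; (−1)^{-2·0·3}·(+1)^0·(+1)^-2 = +1.
v=∞: -881705 < 0 and 260338 > 0  ⇒  (a,b)_∞ = +1.
v=31: a=31^0·(≡4), b=31^1·(≡28) mod 31; (4|31)=+1, (28|31)=+1; (−1)^{0·1·15}·(+1)^1·(+1)^0 = +1.
v=2: v_2(a)=-8, v_2(b)=1; units ≡ 7, 1 (mod 8); ε·ε+αω+βω = 1·0+-8·0+1·0 ≡ 0  ⇒  (a,b)_2 = +1.
v=13: a=13^0·(≡11), b=13^1·(≡6) mod 13; (11|13)=-1, (6|13)=-1; (−1)^{0·1·6}·(-1)^1·(-1)^0 = -1.
v=41: a=41^1·(≡21), b=41^0·(≡29) mod 41; (21|41)=+1, (29|41)=-1; (−1)^{1·0·20}·(+1)^0·(-1)^1 = -1.
v=5: a=5^3·(≡4), b=5^0·(≡3) mod 5; (4|5)=+1, (3|5)=-1; (−1)^{3·0·2}·(+1)^0·(-1)^3 = -1.
v=17: a=17^1·(≡4), b=17^1·(≡14) mod 17; (4|17)=+1, (14|17)=-1; (−1)^{1·1·8}·(+1)^1·(-1)^1 = -1.
v=11: a=11^5·(≡2), b=11^0·(≡1) mod 11; (2|11)=-1, (1|11)=+1; (−1)^{5·0·5}·(-1)^0·(+1)^5 = +1.
(-881705, 260338 / ℚ) ramifies at {5, 13, 17, 41}: a division algebra.

[5, 13, 17, 41]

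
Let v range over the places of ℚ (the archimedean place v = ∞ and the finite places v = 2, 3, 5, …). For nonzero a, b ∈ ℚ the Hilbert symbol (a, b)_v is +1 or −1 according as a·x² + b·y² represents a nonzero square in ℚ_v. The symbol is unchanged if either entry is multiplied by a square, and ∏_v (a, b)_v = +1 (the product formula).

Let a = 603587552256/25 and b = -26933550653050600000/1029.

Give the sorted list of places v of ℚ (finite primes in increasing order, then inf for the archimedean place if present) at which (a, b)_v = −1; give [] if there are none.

[7, 41]

(a, b) ≡ (481, -159285) mod (ℚ^×)²; places V = {2, 3, 5, 7, 13, 37, 41, 43, ∞}.
(a,b)_∞: sgn(481)=+, sgn(-159285)=−, so +1.
(a,b)_13: α=1, u≡2; β=4, v≡10 (mod 13); (2|13)=-1, (10|13)=+1; sign (−1)^0·-1^4·+1^1 = +1.
(a,b)_3: α=6, u≡1; β=-1, v≡2 (mod 3); (1|3)=+1, (2|3)=-1; sign (−1)^0·+1^-1·-1^6 = +1.
(a,b)_7: α=0, u≡6; β=-3, v≡2 (mod 7); (6|7)=-1, (2|7)=+1; sign (−1)^0·-1^-3·+1^0 = -1.
(a,b)_37: α=1, u≡6; β=1, v≡15 (mod 37); (6|37)=-1, (15|37)=-1; sign (−1)^0·-1^1·-1^1 = +1.
(a,b)_2: α=10, β=6; u≡1, v≡3 (mod 8); ε(u)ε(v)=0·1, αω(v)=10·1, βω(u)=6·0; sum ≡ 0  ⇒  +1.
(a,b)_41: α=2, u≡19; β=3, v≡36 (mod 41); (19|41)=-1, (36|41)=+1; sign (−1)^0·-1^3·+1^2 = -1.
(a,b)_43: α=0, u≡5; β=2, v≡19 (mod 43); (5|43)=-1, (19|43)=-1; sign (−1)^0·-1^2·-1^0 = +1.
(a,b)_5: α=-2, u≡1; β=5, v≡2 (mod 5); (1|5)=+1, (2|5)=-1; sign (−1)^0·+1^5·-1^-2 = +1.
(481, -159285 / ℚ) ramifies at {7, 41}: a division algebra.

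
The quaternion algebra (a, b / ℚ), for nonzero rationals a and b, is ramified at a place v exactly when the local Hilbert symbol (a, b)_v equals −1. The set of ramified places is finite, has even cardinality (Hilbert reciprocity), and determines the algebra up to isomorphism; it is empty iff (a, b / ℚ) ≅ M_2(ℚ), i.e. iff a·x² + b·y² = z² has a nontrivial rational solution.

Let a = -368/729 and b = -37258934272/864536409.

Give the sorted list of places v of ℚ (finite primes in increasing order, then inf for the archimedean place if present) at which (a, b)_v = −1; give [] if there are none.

[7, 17, 23, inf]

(a, b) ≡ (-23, -238) mod (ℚ^×)²; places V = {2, 3, 7, 11, 17, 23, ∞}.
(a,b)_23: α=1, u≡22; β=2, v≡11 (mod 23); (22|23)=-1, (11|23)=-1; sign (−1)^0·-1^2·-1^1 = -1.
(a,b)_∞: sgn(-23)=−, sgn(-238)=−, so -1.
(a,b)_2: α=4, β=11; u≡1, v≡1 (mod 8); ε(u)ε(v)=0·0, αω(v)=4·0, βω(u)=11·0; sum ≡ 0  ⇒  +1.
(a,b)_17: α=0, u≡14; β=3, v≡5 (mod 17); (14|17)=-1, (5|17)=-1; sign (−1)^0·-1^3·-1^0 = -1.
(a,b)_7: α=0, u≡3; β=1, v≡1 (mod 7); (3|7)=-1, (1|7)=+1; sign (−1)^0·-1^1·+1^0 = -1.
(a,b)_3: α=-6, u≡1; β=-10, v≡2 (mod 3); (1|3)=+1, (2|3)=-1; sign (−1)^0·+1^-10·-1^-6 = +1.
(a,b)_11: α=0, u≡2; β=-4, v≡1 (mod 11); (2|11)=-1, (1|11)=+1; sign (−1)^0·-1^-4·+1^0 = +1.
(-23, -238 / ℚ) ramifies at {7, 17, 23, ∞}: a division algebra.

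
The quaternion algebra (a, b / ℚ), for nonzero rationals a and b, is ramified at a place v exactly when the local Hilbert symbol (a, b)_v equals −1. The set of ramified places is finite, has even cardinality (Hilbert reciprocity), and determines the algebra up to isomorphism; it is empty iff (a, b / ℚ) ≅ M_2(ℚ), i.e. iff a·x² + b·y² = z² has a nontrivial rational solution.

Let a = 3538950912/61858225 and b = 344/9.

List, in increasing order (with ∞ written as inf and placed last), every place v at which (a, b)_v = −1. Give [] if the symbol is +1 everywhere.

Mod squares: a ≡ 43, b ≡ 86. Check v ∈ {∞, 2, 3, 5, 7, 11, 13, 43}.
v=3: a=3^8·(≡1), b=3^-2·(≡2) mod 3; (1|3)=+1, (2|3)=-1; (−1)^{8·-2·1}·(+1)^-2·(-1)^8 = +1.
v=2: v_2(a)=8, v_2(b)=3; units ≡ 3, 3 (mod 8); ε·ε+αω+βω = 1·1+8·1+3·1 ≡ 0  ⇒  (a,b)_2 = +1.
v=11: a=11^-4·(≡2), b=11^0·(≡4) mod 11; (2|11)=-1, (4|11)=+1; (−1)^{-4·0·5}·(-1)^0·(+1)^-4 = +1.
v=∞: 43 > 0 and 86 > 0  ⇒  (a,b)_∞ = +1.
v=5: a=5^-2·(≡3), b=5^0·(≡1) mod 5; (3|5)=-1, (1|5)=+1; (−1)^{-2·0·2}·(-1)^0·(+1)^-2 = +1.
v=13: a=13^-2·(≡12), b=13^0·(≡5) mod 13; (12|13)=+1, (5|13)=-1; (−1)^{-2·0·6}·(+1)^0·(-1)^-2 = +1.
v=43: a=43^1·(≡35), b=43^1·(≡20) mod 43; (35|43)=+1, (20|43)=-1; (−1)^{1·1·21}·(+1)^1·(-1)^1 = +1.
v=7: a=7^2·(≡4), b=7^0·(≡4) mod 7; (4|7)=+1, (4|7)=+1; (−1)^{2·0·3}·(+1)^0·(+1)^2 = +1.
Ram(a, b) = ∅: the form 43·x² + 86·y² − z² is isotropic over every ℚ_v, so by Hasse–Minkowski it is isotropic over ℚ.

[]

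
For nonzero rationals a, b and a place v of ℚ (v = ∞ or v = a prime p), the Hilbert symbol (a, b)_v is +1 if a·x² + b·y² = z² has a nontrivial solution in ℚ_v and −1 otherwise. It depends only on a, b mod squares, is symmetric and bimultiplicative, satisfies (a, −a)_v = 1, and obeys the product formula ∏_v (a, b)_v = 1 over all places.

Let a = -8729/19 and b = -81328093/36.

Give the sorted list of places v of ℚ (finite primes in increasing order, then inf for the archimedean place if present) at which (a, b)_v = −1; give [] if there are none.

[7, 11, 43, inf]

(a, b) ≡ (-165851, -13717) mod (ℚ^×)²; places V = {2, 3, 7, 11, 19, 29, 43, ∞}.
(a,b)_∞: sgn(-165851)=−, sgn(-13717)=−, so -1.
(a,b)_2: α=0, β=-2; u≡5, v≡3 (mod 8); ε(u)ε(v)=0·1, αω(v)=0·1, βω(u)=-2·1; sum ≡ 0  ⇒  +1.
(a,b)_3: α=0, u≡1; β=-2, v≡2 (mod 3); (1|3)=+1, (2|3)=-1; sign (−1)^0·+1^-2·-1^0 = +1.
(a,b)_19: α=-1, u≡11; β=0, v≡9 (mod 19); (11|19)=+1, (9|19)=+1; sign (−1)^0·+1^0·+1^-1 = +1.
(a,b)_29: α=1, u≡4; β=1, v≡4 (mod 29); (4|29)=+1, (4|29)=+1; sign (−1)^0·+1^1·+1^1 = +1.
(a,b)_11: α=0, u≡2; β=3, v≡8 (mod 11); (2|11)=-1, (8|11)=-1; sign (−1)^0·-1^3·-1^0 = -1.
(a,b)_43: α=1, u≡21; β=1, v≡24 (mod 43); (21|43)=+1, (24|43)=+1; sign (−1)^1·+1^1·+1^1 = -1.
(a,b)_7: α=1, u≡4; β=2, v≡6 (mod 7); (4|7)=+1, (6|7)=-1; sign (−1)^0·+1^2·-1^1 = -1.
|Ram(-165851, -13717)| = 4, even; anisotropic at {7, 11, 43, ∞}.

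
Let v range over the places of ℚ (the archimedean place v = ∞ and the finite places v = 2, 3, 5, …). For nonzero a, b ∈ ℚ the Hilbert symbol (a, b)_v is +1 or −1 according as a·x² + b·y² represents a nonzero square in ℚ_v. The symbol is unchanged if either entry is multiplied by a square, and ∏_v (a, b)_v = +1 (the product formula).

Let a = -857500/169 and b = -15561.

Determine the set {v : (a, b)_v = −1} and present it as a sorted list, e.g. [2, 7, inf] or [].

[7, 13, 19, inf]

Mod squares: a ≡ -7, b ≡ -1729. Check v ∈ {∞, 2, 3, 5, 7, 13, 19}.
v=∞: -7 < 0 and -1729 < 0  ⇒  (a,b)_∞ = -1.
v=13: a=13^-2·(≡6), b=13^1·(≡12) mod 13; (6|13)=-1, (12|13)=+1; (−1)^{-2·1·6}·(-1)^1·(+1)^-2 = -1.
v=5: a=5^4·(≡2), b=5^0·(≡4) mod 5; (2|5)=-1, (4|5)=+1; (−1)^{4·0·2}·(-1)^0·(+1)^4 = +1.
v=3: a=3^0·(≡2), b=3^2·(≡2) mod 3; (2|3)=-1, (2|3)=-1; (−1)^{0·2·1}·(-1)^2·(-1)^0 = +1.
v=2: v_2(a)=2, v_2(b)=0; units ≡ 1, 7 (mod 8); ε·ε+αω+βω = 0·1+2·0+0·0 ≡ 0  ⇒  (a,b)_2 = +1.
v=7: a=7^3·(≡6), b=7^1·(≡3) mod 7; (6|7)=-1, (3|7)=-1; (−1)^{3·1·3}·(-1)^1·(-1)^3 = -1.
v=19: a=19^0·(≡15), b=19^1·(≡17) mod 19; (15|19)=-1, (17|19)=+1; (−1)^{0·1·9}·(-1)^1·(+1)^0 = -1.
|Ram(-7, -1729)| = 4, even; anisotropic at {7, 13, 19, ∞}.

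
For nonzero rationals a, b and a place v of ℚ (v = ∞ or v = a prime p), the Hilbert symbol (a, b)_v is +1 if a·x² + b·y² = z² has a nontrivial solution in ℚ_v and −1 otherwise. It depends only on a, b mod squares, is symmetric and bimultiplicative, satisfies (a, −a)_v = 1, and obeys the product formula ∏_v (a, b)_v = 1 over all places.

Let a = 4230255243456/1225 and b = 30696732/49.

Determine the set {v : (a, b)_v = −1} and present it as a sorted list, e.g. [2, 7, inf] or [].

Mod squares: a ≡ 11, b ≡ 87. Check v ∈ {∞, 2, 3, 5, 7, 11, 29}.
v=∞: 11 > 0 and 87 > 0  ⇒  (a,b)_∞ = +1.
v=7: a=7^-2·(≡1), b=7^-2·(≡3) mod 7; (1|7)=+1, (3|7)=-1; (−1)^{-2·-2·3}·(+1)^-2·(-1)^-2 = +1.
v=2: v_2(a)=6, v_2(b)=2; units ≡ 3, 7 (mod 8); ε·ε+αω+βω = 1·1+6·0+2·1 ≡ 1  ⇒  (a,b)_2 = -1.
v=5: a=5^-2·(≡4), b=5^0·(≡3) mod 5; (4|5)=+1, (3|5)=-1; (−1)^{-2·0·2}·(+1)^0·(-1)^-2 = +1.
v=29: a=29^2·(≡12), b=29^1·(≡12) mod 29; (12|29)=-1, (12|29)=-1; (−1)^{2·1·14}·(-1)^1·(-1)^2 = -1.
v=3: a=3^10·(≡2), b=3^7·(≡2) mod 3; (2|3)=-1, (2|3)=-1; (−1)^{10·7·1}·(-1)^7·(-1)^10 = -1.
v=11: a=11^3·(≡3), b=11^2·(≡2) mod 11; (3|11)=+1, (2|11)=-1; (−1)^{3·2·5}·(+1)^2·(-1)^3 = -1.
Ram(11, 87) = {2, 3, 11, 29}; no ℚ_2-point on the conic.

[2, 3, 11, 29]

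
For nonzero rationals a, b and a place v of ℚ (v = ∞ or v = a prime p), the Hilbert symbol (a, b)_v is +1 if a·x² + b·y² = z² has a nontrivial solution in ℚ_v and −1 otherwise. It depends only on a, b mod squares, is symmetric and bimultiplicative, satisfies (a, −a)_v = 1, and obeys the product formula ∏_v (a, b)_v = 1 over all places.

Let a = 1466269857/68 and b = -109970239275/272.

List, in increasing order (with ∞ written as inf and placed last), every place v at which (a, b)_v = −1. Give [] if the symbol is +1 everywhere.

(a, b) ≡ (1820921, -5462763) mod (ℚ^×)²; places V = {2, 3, 5, 13, 17, 43, 47, 53, ∞}.
(a,b)_53: α=1, u≡7; β=1, v≡41 (mod 53); (7|53)=+1, (41|53)=-1; sign (−1)^0·+1^1·-1^1 = -1.
(a,b)_43: α=1, u≡24; β=1, v≡23 (mod 43); (24|43)=+1, (23|43)=+1; sign (−1)^1·+1^1·+1^1 = -1.
(a,b)_∞: sgn(1820921)=+, sgn(-5462763)=−, so +1.
(a,b)_47: α=1, u≡40; β=1, v≡2 (mod 47); (40|47)=-1, (2|47)=+1; sign (−1)^1·-1^1·+1^1 = +1.
(a,b)_5: α=0, u≡4; β=2, v≡2 (mod 5); (4|5)=+1, (2|5)=-1; sign (−1)^0·+1^2·-1^0 = +1.
(a,b)_3: α=4, u≡2; β=5, v≡1 (mod 3); (2|3)=-1, (1|3)=+1; sign (−1)^0·-1^5·+1^4 = -1.
(a,b)_17: α=-1, u≡13; β=-1, v≡7 (mod 17); (13|17)=+1, (7|17)=-1; sign (−1)^0·+1^-1·-1^-1 = -1.
(a,b)_2: α=-2, β=-4; u≡1, v≡5 (mod 8); ε(u)ε(v)=0·0, αω(v)=-2·1, βω(u)=-4·0; sum ≡ 0  ⇒  +1.
(a,b)_13: α=2, u≡6; β=2, v≡11 (mod 13); (6|13)=-1, (11|13)=-1; sign (−1)^0·-1^2·-1^2 = +1.
Ram(1820921, -5462763) = {3, 17, 43, 53}; no ℚ_3-point on the conic.

[3, 17, 43, 53]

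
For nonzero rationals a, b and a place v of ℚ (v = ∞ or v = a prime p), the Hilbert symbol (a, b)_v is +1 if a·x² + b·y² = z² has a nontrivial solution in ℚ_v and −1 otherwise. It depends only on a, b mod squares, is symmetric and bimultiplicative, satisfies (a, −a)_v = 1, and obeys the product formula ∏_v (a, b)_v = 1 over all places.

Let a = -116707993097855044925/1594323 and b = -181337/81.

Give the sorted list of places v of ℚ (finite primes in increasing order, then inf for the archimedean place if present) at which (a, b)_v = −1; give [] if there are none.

[19, 29, 37, inf]

(a, b) ≡ (-23913951, -1073) mod (ℚ^×)²; places V = {2, 3, 5, 13, 17, 19, 23, 29, 37, 43, ∞}.
(a,b)_3: α=-13, u≡1; β=-4, v≡1 (mod 3); (1|3)=+1, (1|3)=+1; sign (−1)^0·+1^-4·+1^-13 = +1.
(a,b)_5: α=2, u≡1; β=0, v≡3 (mod 5); (1|5)=+1, (3|5)=-1; sign (−1)^0·+1^0·-1^2 = +1.
(a,b)_19: α=1, u≡7; β=0, v≡15 (mod 19); (7|19)=+1, (15|19)=-1; sign (−1)^0·+1^0·-1^1 = -1.
(a,b)_29: α=1, u≡24; β=1, v≡3 (mod 29); (24|29)=+1, (3|29)=-1; sign (−1)^0·+1^1·-1^1 = -1.
(a,b)_23: α=1, u≡9; β=0, v≡13 (mod 23); (9|23)=+1, (13|23)=+1; sign (−1)^0·+1^0·+1^1 = +1.
(a,b)_∞: sgn(-23913951)=−, sgn(-1073)=−, so -1.
(a,b)_2: α=0, β=0; u≡1, v≡7 (mod 8); ε(u)ε(v)=0·1, αω(v)=0·0, βω(u)=0·0; sum ≡ 0  ⇒  +1.
(a,b)_37: α=5, u≡10; β=1, v≡24 (mod 37); (10|37)=+1, (24|37)=-1; sign (−1)^0·+1^1·-1^5 = -1.
(a,b)_43: α=2, u≡19; β=0, v≡27 (mod 43); (19|43)=-1, (27|43)=-1; sign (−1)^0·-1^0·-1^2 = +1.
(a,b)_13: α=2, u≡9; β=2, v≡2 (mod 13); (9|13)=+1, (2|13)=-1; sign (−1)^0·+1^2·-1^2 = +1.
(a,b)_17: α=1, u≡1; β=0, v≡8 (mod 17); (1|17)=+1, (8|17)=+1; sign (−1)^0·+1^0·+1^1 = +1.
(-23913951, -1073 / ℚ) ramifies at {19, 29, 37, ∞}: a division algebra.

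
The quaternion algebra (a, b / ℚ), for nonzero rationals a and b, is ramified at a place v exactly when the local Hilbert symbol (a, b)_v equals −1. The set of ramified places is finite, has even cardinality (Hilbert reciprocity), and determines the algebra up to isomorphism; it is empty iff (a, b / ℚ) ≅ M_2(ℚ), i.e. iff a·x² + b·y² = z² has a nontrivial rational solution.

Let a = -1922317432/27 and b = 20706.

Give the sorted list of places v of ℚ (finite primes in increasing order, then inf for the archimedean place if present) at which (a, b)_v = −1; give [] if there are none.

[2, 3, 17, 29]

(a, b) ≡ (-714, 20706) mod (ℚ^×)²; places V = {2, 3, 7, 17, 29, ∞}.
(a,b)_2: α=3, β=1; u≡3, v≡1 (mod 8); ε(u)ε(v)=1·0, αω(v)=3·0, βω(u)=1·1; sum ≡ 1  ⇒  -1.
(a,b)_7: α=5, u≡3; β=1, v≡4 (mod 7); (3|7)=-1, (4|7)=+1; sign (−1)^1·-1^1·+1^5 = +1.
(a,b)_29: α=2, u≡15; β=1, v≡18 (mod 29); (15|29)=-1, (18|29)=-1; sign (−1)^0·-1^1·-1^2 = -1.
(a,b)_∞: sgn(-714)=−, sgn(20706)=+, so +1.
(a,b)_3: α=-3, u≡2; β=1, v≡2 (mod 3); (2|3)=-1, (2|3)=-1; sign (−1)^1·-1^1·-1^-3 = -1.
(a,b)_17: α=1, u≡1; β=1, v≡11 (mod 17); (1|17)=+1, (11|17)=-1; sign (−1)^0·+1^1·-1^1 = -1.
(-714, 20706 / ℚ) ramifies at {2, 3, 17, 29}: a division algebra.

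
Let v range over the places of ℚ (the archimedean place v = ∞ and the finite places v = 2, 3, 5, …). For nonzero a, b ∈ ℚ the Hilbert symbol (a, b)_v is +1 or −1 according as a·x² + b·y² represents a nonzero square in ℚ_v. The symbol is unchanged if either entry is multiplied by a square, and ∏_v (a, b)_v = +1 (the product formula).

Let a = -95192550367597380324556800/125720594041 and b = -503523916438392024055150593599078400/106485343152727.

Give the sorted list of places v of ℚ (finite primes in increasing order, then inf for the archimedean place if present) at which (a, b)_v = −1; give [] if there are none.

[3, inf]

(a, b) ≡ (-13, -6783) mod (ℚ^×)²; places V = {2, 3, 5, 7, 11, 13, 17, 19, 37, ∞}.
(a,b)_11: α=0, u≡1; β=-2, v≡5 (mod 11); (1|11)=+1, (5|11)=+1; sign (−1)^0·+1^-2·+1^0 = +1.
(a,b)_7: α=-2, u≡4; β=-3, v≡2 (mod 7); (4|7)=+1, (2|7)=+1; sign (−1)^0·+1^-3·+1^-2 = +1.
(a,b)_2: α=18, β=24; u≡3, v≡1 (mod 8); ε(u)ε(v)=1·0, αω(v)=18·0, βω(u)=24·1; sum ≡ 0  ⇒  +1.
(a,b)_3: α=28, u≡2; β=37, v≡1 (mod 3); (2|3)=-1, (1|3)=+1; sign (−1)^0·-1^37·+1^28 = -1.
(a,b)_13: α=3, u≡10; β=4, v≡10 (mod 13); (10|13)=+1, (10|13)=+1; sign (−1)^0·+1^4·+1^3 = +1.
(a,b)_5: α=2, u≡3; β=2, v≡2 (mod 5); (3|5)=-1, (2|5)=-1; sign (−1)^0·-1^2·-1^2 = +1.
(a,b)_37: α=-6, u≡2; β=-6, v≡21 (mod 37); (2|37)=-1, (21|37)=+1; sign (−1)^0·-1^-6·+1^-6 = +1.
(a,b)_17: α=2, u≡8; β=3, v≡1 (mod 17); (8|17)=+1, (1|17)=+1; sign (−1)^0·+1^3·+1^2 = +1.
(a,b)_∞: sgn(-13)=−, sgn(-6783)=−, so -1.
(a,b)_19: α=0, u≡6; β=1, v≡6 (mod 19); (6|19)=+1, (6|19)=+1; sign (−1)^0·+1^1·+1^0 = +1.
(-13, -6783 / ℚ) ramifies at {3, ∞}: a division algebra.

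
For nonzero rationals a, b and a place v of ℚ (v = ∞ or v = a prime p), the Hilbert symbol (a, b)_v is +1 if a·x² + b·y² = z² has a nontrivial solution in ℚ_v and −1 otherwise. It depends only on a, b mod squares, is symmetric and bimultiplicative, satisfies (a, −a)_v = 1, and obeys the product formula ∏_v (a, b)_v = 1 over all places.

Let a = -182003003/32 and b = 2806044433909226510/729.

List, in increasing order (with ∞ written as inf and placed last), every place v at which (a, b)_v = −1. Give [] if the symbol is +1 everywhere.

[2, 7, 11, 13]

Mod squares: a ≡ -3094, b ≡ 110. Check v ∈ {∞, 2, 3, 5, 7, 11, 13, 17, 43}.
v=5: a=5^0·(≡1), b=5^1·(≡3) mod 5; (1|5)=+1, (3|5)=-1; (−1)^{0·1·2}·(+1)^1·(-1)^0 = +1.
v=13: a=13^1·(≡9), b=13^2·(≡8) mod 13; (9|13)=+1, (8|13)=-1; (−1)^{1·2·6}·(+1)^2·(-1)^1 = -1.
v=7: a=7^7·(≡6), b=7^10·(≡3) mod 7; (6|7)=-1, (3|7)=-1; (−1)^{7·10·3}·(-1)^10·(-1)^7 = -1.
v=∞: -3094 < 0 and 110 > 0  ⇒  (a,b)_∞ = +1.
v=17: a=17^1·(≡10), b=17^2·(≡2) mod 17; (10|17)=-1, (2|17)=+1; (−1)^{1·2·8}·(-1)^2·(+1)^1 = +1.
v=2: v_2(a)=-5, v_2(b)=1; units ≡ 5, 7 (mod 8); ε·ε+αω+βω = 0·1+-5·0+1·1 ≡ 1  ⇒  (a,b)_2 = -1.
v=3: a=3^0·(≡2), b=3^-6·(≡2) mod 3; (2|3)=-1, (2|3)=-1; (−1)^{0·-6·1}·(-1)^-6·(-1)^0 = +1.
v=11: a=11^0·(≡6), b=11^1·(≡7) mod 11; (6|11)=-1, (7|11)=-1; (−1)^{0·1·5}·(-1)^1·(-1)^0 = -1.
v=43: a=43^0·(≡39), b=43^2·(≡14) mod 43; (39|43)=-1, (14|43)=+1; (−1)^{0·2·21}·(-1)^2·(+1)^0 = +1.
(-3094, 110 / ℚ) ramifies at {2, 7, 11, 13}: a division algebra.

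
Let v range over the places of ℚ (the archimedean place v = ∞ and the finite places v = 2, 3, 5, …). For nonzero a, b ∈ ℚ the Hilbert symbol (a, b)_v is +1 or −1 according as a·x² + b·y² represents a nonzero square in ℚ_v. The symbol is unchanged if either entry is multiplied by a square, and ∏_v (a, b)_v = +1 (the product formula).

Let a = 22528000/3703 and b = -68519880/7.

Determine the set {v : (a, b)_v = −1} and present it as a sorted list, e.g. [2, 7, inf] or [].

[7, 13]

(a, b) ≡ (385, -910) mod (ℚ^×)²; places V = {2, 3, 5, 7, 11, 13, 23, ∞}.
(a,b)_11: α=1, u≡6; β=4, v≡4 (mod 11); (6|11)=-1, (4|11)=+1; sign (−1)^0·-1^4·+1^1 = +1.
(a,b)_23: α=-2, u≡14; β=0, v≡19 (mod 23); (14|23)=-1, (19|23)=-1; sign (−1)^0·-1^0·-1^-2 = +1.
(a,b)_3: α=0, u≡1; β=2, v≡2 (mod 3); (1|3)=+1, (2|3)=-1; sign (−1)^0·+1^2·-1^0 = +1.
(a,b)_∞: sgn(385)=+, sgn(-910)=−, so +1.
(a,b)_13: α=0, u≡6; β=1, v≡11 (mod 13); (6|13)=-1, (11|13)=-1; sign (−1)^0·-1^1·-1^0 = -1.
(a,b)_5: α=3, u≡3; β=1, v≡2 (mod 5); (3|5)=-1, (2|5)=-1; sign (−1)^0·-1^1·-1^3 = +1.
(a,b)_7: α=-1, u≡3; β=-1, v≡5 (mod 7); (3|7)=-1, (5|7)=-1; sign (−1)^1·-1^-1·-1^-1 = -1.
(a,b)_2: α=14, β=3; u≡1, v≡1 (mod 8); ε(u)ε(v)=0·0, αω(v)=14·0, βω(u)=3·0; sum ≡ 0  ⇒  +1.
Ram(385, -910) = {7, 13}; no ℚ_7-point on the conic.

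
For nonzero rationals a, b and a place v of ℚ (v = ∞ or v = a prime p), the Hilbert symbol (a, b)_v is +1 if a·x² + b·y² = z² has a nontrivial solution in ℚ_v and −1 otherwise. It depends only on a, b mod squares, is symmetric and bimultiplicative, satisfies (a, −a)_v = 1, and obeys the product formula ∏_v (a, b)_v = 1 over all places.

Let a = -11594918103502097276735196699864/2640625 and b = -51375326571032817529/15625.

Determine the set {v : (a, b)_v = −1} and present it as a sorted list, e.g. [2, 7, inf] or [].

(a, b) ≡ (-479446, -8569) mod (ℚ^×)²; places V = {2, 3, 5, 7, 11, 13, 17, 19, 31, 37, 41, ∞}.
(a,b)_5: α=-6, u≡4; β=-6, v≡1 (mod 5); (4|5)=+1, (1|5)=+1; sign (−1)^0·+1^-6·+1^-6 = +1.
(a,b)_37: α=3, u≡5; β=2, v≡19 (mod 37); (5|37)=-1, (19|37)=-1; sign (−1)^0·-1^2·-1^3 = -1.
(a,b)_7: α=2, u≡5; β=0, v≡6 (mod 7); (5|7)=-1, (6|7)=-1; sign (−1)^0·-1^0·-1^2 = +1.
(a,b)_∞: sgn(-479446)=−, sgn(-8569)=−, so -1.
(a,b)_31: α=3, u≡13; β=2, v≡9 (mod 31); (13|31)=-1, (9|31)=+1; sign (−1)^0·-1^2·+1^3 = +1.
(a,b)_2: α=3, β=0; u≡5, v≡7 (mod 8); ε(u)ε(v)=0·1, αω(v)=3·0, βω(u)=0·1; sum ≡ 0  ⇒  +1.
(a,b)_17: α=0, u≡6; β=2, v≡13 (mod 17); (6|17)=-1, (13|17)=+1; sign (−1)^0·-1^2·+1^0 = +1.
(a,b)_3: α=4, u≡2; β=0, v≡2 (mod 3); (2|3)=-1, (2|3)=-1; sign (−1)^0·-1^0·-1^4 = +1.
(a,b)_19: α=7, u≡4; β=5, v≡11 (mod 19); (4|19)=+1, (11|19)=+1; sign (−1)^1·+1^5·+1^7 = -1.
(a,b)_13: α=-2, u≡6; β=0, v≡7 (mod 13); (6|13)=-1, (7|13)=-1; sign (−1)^0·-1^0·-1^-2 = +1.
(a,b)_11: α=5, u≡6; β=3, v≡8 (mod 11); (6|11)=-1, (8|11)=-1; sign (−1)^1·-1^3·-1^5 = -1.
(a,b)_41: α=2, u≡40; β=1, v≡10 (mod 41); (40|41)=+1, (10|41)=+1; sign (−1)^0·+1^1·+1^2 = +1.
(-479446, -8569 / ℚ) ramifies at {11, 19, 37, ∞}: a division algebra.

[11, 19, 37, inf]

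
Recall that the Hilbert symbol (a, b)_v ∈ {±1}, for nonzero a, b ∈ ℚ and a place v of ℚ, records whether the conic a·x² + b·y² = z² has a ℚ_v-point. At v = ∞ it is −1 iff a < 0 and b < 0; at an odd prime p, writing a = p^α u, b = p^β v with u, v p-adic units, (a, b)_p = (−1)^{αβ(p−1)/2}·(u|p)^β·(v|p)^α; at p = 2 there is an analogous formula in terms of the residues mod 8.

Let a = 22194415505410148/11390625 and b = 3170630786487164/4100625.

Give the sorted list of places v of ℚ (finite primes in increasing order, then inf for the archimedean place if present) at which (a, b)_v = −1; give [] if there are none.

[13, 19]

Mod squares: a ≡ 817817, b ≡ 116831. Check v ∈ {∞, 2, 3, 5, 7, 11, 13, 19, 41, 43}.
v=11: a=11^1·(≡9), b=11^1·(≡2) mod 11; (9|11)=+1, (2|11)=-1; (−1)^{1·1·5}·(+1)^1·(-1)^1 = +1.
v=41: a=41^4·(≡21), b=41^4·(≡22) mod 41; (21|41)=+1, (22|41)=-1; (−1)^{4·4·20}·(+1)^4·(-1)^4 = +1.
v=3: a=3^-6·(≡2), b=3^-8·(≡2) mod 3; (2|3)=-1, (2|3)=-1; (−1)^{-6·-8·1}·(-1)^-8·(-1)^-6 = +1.
v=7: a=7^5·(≡4), b=7^4·(≡1) mod 7; (4|7)=+1, (1|7)=+1; (−1)^{5·4·3}·(+1)^4·(+1)^5 = +1.
v=∞: 817817 > 0 and 116831 > 0  ⇒  (a,b)_∞ = +1.
v=43: a=43^1·(≡10), b=43^1·(≡34) mod 43; (10|43)=+1, (34|43)=-1; (−1)^{1·1·21}·(+1)^1·(-1)^1 = +1.
v=13: a=13^1·(≡5), b=13^1·(≡9) mod 13; (5|13)=-1, (9|13)=+1; (−1)^{1·1·6}·(-1)^1·(+1)^1 = -1.
v=19: a=19^1·(≡12), b=19^1·(≡12) mod 19; (12|19)=-1, (12|19)=-1; (−1)^{1·1·9}·(-1)^1·(-1)^1 = -1.
v=2: v_2(a)=2, v_2(b)=2; units ≡ 1, 7 (mod 8); ε·ε+αω+βω = 0·1+2·0+2·0 ≡ 0  ⇒  (a,b)_2 = +1.
v=5: a=5^-6·(≡2), b=5^-4·(≡4) mod 5; (2|5)=-1, (4|5)=+1; (−1)^{-6·-4·2}·(-1)^-4·(+1)^-6 = +1.
Ram(817817, 116831) = {13, 19}; no ℚ_13-point on the conic.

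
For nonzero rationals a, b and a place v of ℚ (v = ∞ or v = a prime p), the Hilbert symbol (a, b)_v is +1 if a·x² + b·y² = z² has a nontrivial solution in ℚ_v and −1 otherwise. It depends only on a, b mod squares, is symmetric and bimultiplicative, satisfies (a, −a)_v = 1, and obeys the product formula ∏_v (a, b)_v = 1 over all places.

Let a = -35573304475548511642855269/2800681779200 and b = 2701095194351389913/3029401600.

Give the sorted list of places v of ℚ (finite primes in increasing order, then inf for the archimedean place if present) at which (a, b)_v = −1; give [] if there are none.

(a, b) ≡ (-8778, 17) mod (ℚ^×)²; places V = {2, 3, 5, 7, 11, 17, 19, 31, 43, 47, ∞}.
(a,b)_19: α=3, u≡15; β=2, v≡4 (mod 19); (15|19)=-1, (4|19)=+1; sign (−1)^0·-1^2·+1^3 = +1.
(a,b)_17: α=4, u≡7; β=3, v≡8 (mod 17); (7|17)=-1, (8|17)=+1; sign (−1)^0·-1^3·+1^4 = -1.
(a,b)_11: α=5, u≡3; β=4, v≡2 (mod 11); (3|11)=+1, (2|11)=-1; sign (−1)^0·+1^4·-1^5 = -1.
(a,b)_7: α=1, u≡3; β=2, v≡5 (mod 7); (3|7)=-1, (5|7)=-1; sign (−1)^0·-1^2·-1^1 = -1.
(a,b)_43: α=-4, u≡8; β=-2, v≡21 (mod 43); (8|43)=-1, (21|43)=+1; sign (−1)^0·-1^-2·+1^-4 = +1.
(a,b)_47: α=2, u≡20; β=2, v≡18 (mod 47); (20|47)=-1, (18|47)=+1; sign (−1)^0·-1^2·+1^2 = +1.
(a,b)_∞: sgn(-8778)=−, sgn(17)=+, so +1.
(a,b)_2: α=-15, β=-16; u≡3, v≡1 (mod 8); ε(u)ε(v)=1·0, αω(v)=-15·0, βω(u)=-16·1; sum ≡ 0  ⇒  +1.
(a,b)_31: α=4, u≡17; β=2, v≡23 (mod 31); (17|31)=-1, (23|31)=-1; sign (−1)^0·-1^2·-1^4 = +1.
(a,b)_5: α=-2, u≡2; β=-2, v≡2 (mod 5); (2|5)=-1, (2|5)=-1; sign (−1)^0·-1^-2·-1^-2 = +1.
(a,b)_3: α=3, u≡2; β=0, v≡2 (mod 3); (2|3)=-1, (2|3)=-1; sign (−1)^0·-1^0·-1^3 = -1.
Ram(-8778, 17) = {3, 7, 11, 17}; no ℚ_3-point on the conic.

[3, 7, 11, 17]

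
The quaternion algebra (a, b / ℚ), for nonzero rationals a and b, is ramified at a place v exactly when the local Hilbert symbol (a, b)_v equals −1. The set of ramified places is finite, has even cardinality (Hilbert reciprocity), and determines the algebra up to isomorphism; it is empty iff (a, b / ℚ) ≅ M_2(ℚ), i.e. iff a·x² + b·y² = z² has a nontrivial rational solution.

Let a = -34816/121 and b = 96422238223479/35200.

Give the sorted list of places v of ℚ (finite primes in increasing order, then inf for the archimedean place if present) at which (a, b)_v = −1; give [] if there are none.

(a, b) ≡ (-34, 8778) mod (ℚ^×)²; places V = {2, 3, 5, 7, 11, 17, 19, ∞}.
(a,b)_19: α=0, u≡7; β=1, v≡7 (mod 19); (7|19)=+1, (7|19)=+1; sign (−1)^0·+1^1·+1^0 = +1.
(a,b)_11: α=-2, u≡10; β=-1, v≡8 (mod 11); (10|11)=-1, (8|11)=-1; sign (−1)^0·-1^-1·-1^-2 = -1.
(a,b)_∞: sgn(-34)=−, sgn(8778)=+, so +1.
(a,b)_7: α=0, u≡1; β=3, v≡4 (mod 7); (1|7)=+1, (4|7)=+1; sign (−1)^0·+1^3·+1^0 = +1.
(a,b)_2: α=11, β=-7; u≡7, v≡5 (mod 8); ε(u)ε(v)=1·0, αω(v)=11·1, βω(u)=-7·0; sum ≡ 1  ⇒  -1.
(a,b)_5: α=0, u≡4; β=-2, v≡3 (mod 5); (4|5)=+1, (3|5)=-1; sign (−1)^0·+1^-2·-1^0 = +1.
(a,b)_17: α=1, u≡13; β=4, v≡11 (mod 17); (13|17)=+1, (11|17)=-1; sign (−1)^0·+1^4·-1^1 = -1.
(a,b)_3: α=0, u≡2; β=11, v≡1 (mod 3); (2|3)=-1, (1|3)=+1; sign (−1)^0·-1^11·+1^0 = -1.
(-34, 8778 / ℚ) ramifies at {2, 3, 11, 17}: a division algebra.

[2, 3, 11, 17]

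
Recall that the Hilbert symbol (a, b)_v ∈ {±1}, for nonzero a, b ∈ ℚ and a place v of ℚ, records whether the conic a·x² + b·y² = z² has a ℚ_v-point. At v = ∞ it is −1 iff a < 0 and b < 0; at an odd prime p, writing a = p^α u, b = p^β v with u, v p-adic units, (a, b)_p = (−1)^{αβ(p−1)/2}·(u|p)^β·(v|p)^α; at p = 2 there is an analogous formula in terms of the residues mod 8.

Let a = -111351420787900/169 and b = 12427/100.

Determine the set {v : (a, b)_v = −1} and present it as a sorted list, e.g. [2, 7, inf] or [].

[43, 47]

Mod squares: a ≡ -1574359, b ≡ 43. Check v ∈ {∞, 2, 5, 13, 17, 19, 29, 41, 43, 47}.
v=2: v_2(a)=2, v_2(b)=-2; units ≡ 1, 3 (mod 8); ε·ε+αω+βω = 0·1+2·1+-2·0 ≡ 0  ⇒  (a,b)_2 = +1.
v=29: a=29^4·(≡24), b=29^0·(≡19) mod 29; (24|29)=+1, (19|29)=-1; (−1)^{4·0·14}·(+1)^0·(-1)^4 = +1.
v=13: a=13^-2·(≡6), b=13^0·(≡10) mod 13; (6|13)=-1, (10|13)=+1; (−1)^{-2·0·6}·(-1)^0·(+1)^-2 = +1.
v=17: a=17^0·(≡14), b=17^2·(≡4) mod 17; (14|17)=-1, (4|17)=+1; (−1)^{0·2·8}·(-1)^2·(+1)^0 = +1.
v=∞: -1574359 < 0 and 43 > 0  ⇒  (a,b)_∞ = +1.
v=43: a=43^1·(≡10), b=43^1·(≡36) mod 43; (10|43)=+1, (36|43)=+1; (−1)^{1·1·21}·(+1)^1·(+1)^1 = -1.
v=41: a=41^1·(≡8), b=41^0·(≡23) mod 41; (8|41)=+1, (23|41)=+1; (−1)^{1·0·20}·(+1)^0·(+1)^1 = +1.
v=47: a=47^1·(≡28), b=47^0·(≡11) mod 47; (28|47)=+1, (11|47)=-1; (−1)^{1·0·23}·(+1)^0·(-1)^1 = -1.
v=19: a=19^1·(≡11), b=19^0·(≡4) mod 19; (11|19)=+1, (4|19)=+1; (−1)^{1·0·9}·(+1)^0·(+1)^1 = +1.
v=5: a=5^2·(≡1), b=5^-2·(≡3) mod 5; (1|5)=+1, (3|5)=-1; (−1)^{2·-2·2}·(+1)^-2·(-1)^2 = +1.
|Ram(-1574359, 43)| = 2, even; anisotropic at {43, 47}.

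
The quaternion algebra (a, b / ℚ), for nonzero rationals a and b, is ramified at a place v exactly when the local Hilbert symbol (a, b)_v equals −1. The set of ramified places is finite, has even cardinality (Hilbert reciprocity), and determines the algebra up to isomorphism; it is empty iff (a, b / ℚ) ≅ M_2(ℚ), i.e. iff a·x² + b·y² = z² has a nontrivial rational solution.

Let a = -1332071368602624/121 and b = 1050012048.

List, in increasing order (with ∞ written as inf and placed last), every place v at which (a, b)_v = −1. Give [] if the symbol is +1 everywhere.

[13, 37]

(a, b) ≡ (-13949, 57) mod (ℚ^×)²; places V = {2, 3, 11, 13, 19, 29, 37, ∞}.
(a,b)_2: α=10, β=4; u≡3, v≡1 (mod 8); ε(u)ε(v)=1·0, αω(v)=10·0, βω(u)=4·1; sum ≡ 0  ⇒  +1.
(a,b)_11: α=-2, u≡10; β=0, v≡8 (mod 11); (10|11)=-1, (8|11)=-1; sign (−1)^0·-1^0·-1^-2 = +1.
(a,b)_∞: sgn(-13949)=−, sgn(57)=+, so +1.
(a,b)_3: α=4, u≡1; β=1, v≡1 (mod 3); (1|3)=+1, (1|3)=+1; sign (−1)^0·+1^1·+1^4 = +1.
(a,b)_29: α=3, u≡17; β=2, v≡20 (mod 29); (17|29)=-1, (20|29)=+1; sign (−1)^0·-1^2·+1^3 = +1.
(a,b)_13: α=1, u≡8; β=0, v≡7 (mod 13); (8|13)=-1, (7|13)=-1; sign (−1)^0·-1^0·-1^1 = -1.
(a,b)_19: α=0, u≡16; β=1, v≡12 (mod 19); (16|19)=+1, (12|19)=-1; sign (−1)^0·+1^1·-1^0 = +1.
(a,b)_37: α=3, u≡4; β=2, v≡19 (mod 37); (4|37)=+1, (19|37)=-1; sign (−1)^0·+1^2·-1^3 = -1.
|Ram(-13949, 57)| = 2, even; anisotropic at {13, 37}.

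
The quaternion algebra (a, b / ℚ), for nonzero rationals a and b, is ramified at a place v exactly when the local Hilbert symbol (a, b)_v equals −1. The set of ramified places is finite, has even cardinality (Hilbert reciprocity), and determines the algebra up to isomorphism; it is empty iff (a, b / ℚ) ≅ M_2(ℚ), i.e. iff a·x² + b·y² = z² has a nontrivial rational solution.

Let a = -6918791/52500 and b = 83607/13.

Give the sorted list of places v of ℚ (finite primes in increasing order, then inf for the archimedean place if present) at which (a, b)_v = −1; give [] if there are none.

Mod squares: a ≡ -274659, b ≡ 1131. Check v ∈ {∞, 2, 3, 5, 7, 11, 13, 23, 29, 31, 41}.
v=29: a=29^1·(≡12), b=29^1·(≡21) mod 29; (12|29)=-1, (21|29)=-1; (−1)^{1·1·14}·(-1)^1·(-1)^1 = +1.
v=5: a=5^-4·(≡1), b=5^0·(≡4) mod 5; (1|5)=+1, (4|5)=+1; (−1)^{-4·0·2}·(+1)^0·(+1)^-4 = +1.
v=41: a=41^1·(≡31), b=41^0·(≡29) mod 41; (31|41)=+1, (29|41)=-1; (−1)^{1·0·20}·(+1)^0·(-1)^1 = -1.
v=31: a=31^0·(≡4), b=31^2·(≡21) mod 31; (4|31)=+1, (21|31)=-1; (−1)^{0·2·15}·(+1)^2·(-1)^0 = +1.
v=2: v_2(a)=-2, v_2(b)=0; units ≡ 5, 3 (mod 8); ε·ε+αω+βω = 0·1+-2·1+0·1 ≡ 0  ⇒  (a,b)_2 = +1.
v=11: a=11^1·(≡4), b=11^0·(≡9) mod 11; (4|11)=+1, (9|11)=+1; (−1)^{1·0·5}·(+1)^0·(+1)^1 = +1.
v=23: a=23^2·(≡17), b=23^0·(≡9) mod 23; (17|23)=-1, (9|23)=+1; (−1)^{2·0·11}·(-1)^0·(+1)^2 = +1.
v=13: a=13^0·(≡5), b=13^-1·(≡4) mod 13; (5|13)=-1, (4|13)=+1; (−1)^{0·-1·6}·(-1)^-1·(+1)^0 = -1.
v=∞: -274659 < 0 and 1131 > 0  ⇒  (a,b)_∞ = +1.
v=7: a=7^-1·(≡3), b=7^0·(≡1) mod 7; (3|7)=-1, (1|7)=+1; (−1)^{-1·0·3}·(-1)^0·(+1)^-1 = +1.
v=3: a=3^-1·(≡1), b=3^1·(≡2) mod 3; (1|3)=+1, (2|3)=-1; (−1)^{-1·1·1}·(+1)^1·(-1)^-1 = +1.
|Ram(-274659, 1131)| = 2, even; anisotropic at {13, 41}.

[13, 41]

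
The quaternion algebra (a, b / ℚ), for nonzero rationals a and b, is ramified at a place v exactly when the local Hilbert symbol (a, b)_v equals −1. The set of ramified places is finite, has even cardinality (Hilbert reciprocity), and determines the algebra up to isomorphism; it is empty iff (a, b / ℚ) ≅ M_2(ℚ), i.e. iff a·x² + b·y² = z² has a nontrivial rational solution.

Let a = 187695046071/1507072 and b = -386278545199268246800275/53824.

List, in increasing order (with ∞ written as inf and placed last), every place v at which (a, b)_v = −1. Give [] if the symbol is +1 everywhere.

(a, b) ≡ (1316497, -167739) mod (ℚ^×)²; places V = {2, 3, 5, 7, 11, 13, 17, 23, 29, 37, ∞}.
(a,b)_23: α=1, u≡14; β=3, v≡22 (mod 23); (14|23)=-1, (22|23)=-1; sign (−1)^1·-1^3·-1^1 = -1.
(a,b)_∞: sgn(1316497)=+, sgn(-167739)=−, so +1.
(a,b)_37: α=3, u≡19; β=4, v≡20 (mod 37); (19|37)=-1, (20|37)=-1; sign (−1)^0·-1^4·-1^3 = -1.
(a,b)_7: α=-1, u≡2; β=2, v≡4 (mod 7); (2|7)=+1, (4|7)=+1; sign (−1)^0·+1^2·+1^-1 = +1.
(a,b)_3: α=6, u≡1; β=9, v≡1 (mod 3); (1|3)=+1, (1|3)=+1; sign (−1)^0·+1^9·+1^6 = +1.
(a,b)_17: α=1, u≡11; β=3, v≡6 (mod 17); (11|17)=-1, (6|17)=-1; sign (−1)^0·-1^3·-1^1 = +1.
(a,b)_11: α=0, u≡10; β=1, v≡10 (mod 11); (10|11)=-1, (10|11)=-1; sign (−1)^0·-1^1·-1^0 = -1.
(a,b)_5: α=0, u≡3; β=2, v≡1 (mod 5); (3|5)=-1, (1|5)=+1; sign (−1)^0·-1^2·+1^0 = +1.
(a,b)_13: α=1, u≡12; β=1, v≡11 (mod 13); (12|13)=+1, (11|13)=-1; sign (−1)^0·+1^1·-1^1 = -1.
(a,b)_2: α=-8, β=-6; u≡1, v≡5 (mod 8); ε(u)ε(v)=0·0, αω(v)=-8·1, βω(u)=-6·0; sum ≡ 0  ⇒  +1.
(a,b)_29: α=-2, u≡5; β=-2, v≡26 (mod 29); (5|29)=+1, (26|29)=-1; sign (−1)^0·+1^-2·-1^-2 = +1.
|Ram(1316497, -167739)| = 4, even; anisotropic at {11, 13, 23, 37}.

[11, 13, 23, 37]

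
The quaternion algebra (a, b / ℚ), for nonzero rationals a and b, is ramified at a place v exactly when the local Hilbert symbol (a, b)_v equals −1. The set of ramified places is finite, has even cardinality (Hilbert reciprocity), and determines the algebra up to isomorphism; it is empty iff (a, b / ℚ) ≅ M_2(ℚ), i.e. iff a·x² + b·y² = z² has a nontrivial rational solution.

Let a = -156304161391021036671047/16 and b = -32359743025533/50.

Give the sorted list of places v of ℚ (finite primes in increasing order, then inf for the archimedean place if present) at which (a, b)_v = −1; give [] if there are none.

[31, inf]

Mod squares: a ≡ -23903, b ≡ -12586. Check v ∈ {∞, 2, 3, 5, 7, 11, 17, 29, 31, 41, 53}.
v=11: a=11^3·(≡9), b=11^2·(≡1) mod 11; (9|11)=+1, (1|11)=+1; (−1)^{3·2·5}·(+1)^2·(+1)^3 = +1.
v=53: a=53^3·(≡3), b=53^2·(≡16) mod 53; (3|53)=-1, (16|53)=+1; (−1)^{3·2·26}·(-1)^2·(+1)^3 = +1.
v=3: a=3^0·(≡1), b=3^2·(≡2) mod 3; (1|3)=+1, (2|3)=-1; (−1)^{0·2·1}·(+1)^2·(-1)^0 = +1.
v=∞: -23903 < 0 and -12586 < 0  ⇒  (a,b)_∞ = -1.
v=31: a=31^2·(≡12), b=31^1·(≡20) mod 31; (12|31)=-1, (20|31)=+1; (−1)^{2·1·15}·(-1)^1·(+1)^2 = -1.
v=7: a=7^2·(≡2), b=7^1·(≡4) mod 7; (2|7)=+1, (4|7)=+1; (−1)^{2·1·3}·(+1)^1·(+1)^2 = +1.
v=29: a=29^2·(≡4), b=29^1·(≡25) mod 29; (4|29)=+1, (25|29)=+1; (−1)^{2·1·14}·(+1)^1·(+1)^2 = +1.
v=2: v_2(a)=-4, v_2(b)=-1; units ≡ 1, 3 (mod 8); ε·ε+αω+βω = 0·1+-4·1+-1·0 ≡ 0  ⇒  (a,b)_2 = +1.
v=5: a=5^0·(≡3), b=5^-2·(≡1) mod 5; (3|5)=-1, (1|5)=+1; (−1)^{0·-2·2}·(-1)^-2·(+1)^0 = +1.
v=17: a=17^2·(≡9), b=17^0·(≡10) mod 17; (9|17)=+1, (10|17)=-1; (−1)^{2·0·8}·(+1)^0·(-1)^2 = +1.
v=41: a=41^3·(≡40), b=41^2·(≡20) mod 41; (40|41)=+1, (20|41)=+1; (−1)^{3·2·20}·(+1)^2·(+1)^3 = +1.
(-23903, -12586 / ℚ) ramifies at {31, ∞}: a division algebra.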